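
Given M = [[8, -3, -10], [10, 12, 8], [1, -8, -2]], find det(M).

Expand along row 1:
  + 8 · |12 8; -8 -2| = 8·(-24 − (-64)) = 320
  − (-3) · |10 8; 1 -2| = −(-3)·(-20 − 8) = -84
  + (-10) · |10 12; 1 -8| = (-10)·(-80 − 12) = 920
Sum: (320) + (-84) + (920) = 1156

1156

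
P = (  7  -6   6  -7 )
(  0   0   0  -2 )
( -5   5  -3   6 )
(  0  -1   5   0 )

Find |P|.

det(P) = -68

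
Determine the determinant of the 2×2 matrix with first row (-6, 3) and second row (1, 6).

det = (-6)·6 − 3·1 = -36 − 3 = -39

-39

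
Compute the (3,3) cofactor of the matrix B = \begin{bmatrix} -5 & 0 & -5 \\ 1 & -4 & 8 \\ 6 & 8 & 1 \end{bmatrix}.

20

Delete row 3 and column 3; the remaining 2×2 submatrix is [-5 0; 1 -4].
Its determinant is (-5)·(-4) − 0·1 = 20.
The cofactor carries sign (−1)^(3+3) = +1, so C_{3,3} = +(20) = 20.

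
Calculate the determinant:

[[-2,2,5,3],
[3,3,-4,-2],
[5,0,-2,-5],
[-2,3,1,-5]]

Expand along row 3 (it has 1 zero):
  + (5) · M_31   where M_31 = det([2 5 3; 3 -4 -2; 3 1 -5]) = 134
  + (-2) · M_33   where M_33 = det([-2 2 3; 3 3 -2; -2 3 -5]) = 101
  − (-5) · M_34   where M_34 = det([-2 2 5; 3 3 -4; -2 3 1]) = 55
det = (+1)·(5)·(134) + (+1)·(-2)·(101) + (-1)·(-5)·(55) = 743

743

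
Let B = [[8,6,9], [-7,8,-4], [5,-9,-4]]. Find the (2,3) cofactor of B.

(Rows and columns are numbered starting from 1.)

Delete row 2 and column 3; the remaining 2×2 submatrix is [8 6; 5 -9].
Its determinant is 8·(-9) − 6·5 = -102.
The cofactor carries sign (−1)^(2+3) = −1, so C_{2,3} = −(-102) = 102.

102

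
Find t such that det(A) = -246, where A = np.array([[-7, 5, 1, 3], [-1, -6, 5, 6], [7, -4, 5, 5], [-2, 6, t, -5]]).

-4

Expanding along the row containing t, det(A) is linear in t: det(A) = (-415)·t + (-1906).
Set (-415)·t + (-1906) = -246  ⇒  (-415)·t = 1660  ⇒  t = -4.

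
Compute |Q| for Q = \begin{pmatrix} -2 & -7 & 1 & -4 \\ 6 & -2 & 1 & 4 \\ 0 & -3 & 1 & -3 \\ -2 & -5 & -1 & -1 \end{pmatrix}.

Expand along row 3 (it has 1 zero):
  − (-3) · M_32   where M_32 = det([-2 1 -4; 6 1 4; -2 -1 -1]) = 8
  + (1) · M_33   where M_33 = det([-2 -7 -4; 6 -2 4; -2 -5 -1]) = 106
  − (-3) · M_34   where M_34 = det([-2 -7 1; 6 -2 1; -2 -5 -1]) = -76
det = (-1)·(-3)·(8) + (+1)·(1)·(106) + (-1)·(-3)·(-76) = -98

The determinant is -98.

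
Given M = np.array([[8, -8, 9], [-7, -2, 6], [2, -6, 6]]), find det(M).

det(M) = 174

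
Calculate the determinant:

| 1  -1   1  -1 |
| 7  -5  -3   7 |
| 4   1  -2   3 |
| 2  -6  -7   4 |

Expand along row 1:
  + (1) · M_11   where M_11 = det([-5 -3 7; 1 -2 3; -6 -7 4]) = -132
  − (-1) · M_12   where M_12 = det([7 -3 7; 4 -2 3; 2 -7 4]) = -47
  + (1) · M_13   where M_13 = det([7 -5 7; 4 1 3; 2 -6 4]) = 22
  − (-1) · M_14   where M_14 = det([7 -5 -3; 4 1 -2; 2 -6 -7]) = -175
det = (+1)·(1)·(-132) + (-1)·(-1)·(-47) + (+1)·(1)·(22) + (-1)·(-1)·(-175) = -332

The determinant is -332.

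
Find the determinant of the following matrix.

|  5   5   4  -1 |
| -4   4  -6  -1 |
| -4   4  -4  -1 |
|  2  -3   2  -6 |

Expand along row 1:
  + (5) · M_11   where M_11 = det([4 -6 -1; 4 -4 -1; -3 2 -6]) = -54
  − (5) · M_12   where M_12 = det([-4 -6 -1; -4 -4 -1; 2 2 -6]) = 52
  + (4) · M_13   where M_13 = det([-4 4 -1; -4 4 -1; 2 -3 -6]) = 0
  − (-1) · M_14   where M_14 = det([-4 4 -6; -4 4 -4; 2 -3 2]) = -8
det = (+1)·(5)·(-54) + (-1)·(5)·(52) + (+1)·(4)·(0) + (-1)·(-1)·(-8) = -538

-538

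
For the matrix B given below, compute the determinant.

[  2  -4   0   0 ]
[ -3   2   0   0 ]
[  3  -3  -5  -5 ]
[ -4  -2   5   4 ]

det(B) = -40

B is block lower-triangular with a 2×2 block and a 2×2 block on the diagonal, so its determinant equals the product of the determinants of the diagonal blocks.
det of the 2×2 block = -8
det of the 2×2 block = 5
det = (-8)·(5) = -40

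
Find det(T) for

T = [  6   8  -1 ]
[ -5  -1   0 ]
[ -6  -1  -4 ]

det(T) = -135

Expand along column 3:
  + (-1) · |-5 -1; -6 -1| = (-1)·(5 − 6) = 1
  + (-4) · |6 8; -5 -1| = (-4)·(-6 − (-40)) = -136
Sum: (1) + (-136) = -135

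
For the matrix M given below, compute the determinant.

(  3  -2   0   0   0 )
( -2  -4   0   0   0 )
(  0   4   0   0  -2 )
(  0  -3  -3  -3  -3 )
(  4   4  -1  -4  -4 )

M is block lower-triangular with a 2×2 block and a 3×3 block on the diagonal, so its determinant equals the product of the determinants of the diagonal blocks.
det of the 2×2 block = -16
det of the 3×3 block = -18
det = (-16)·(-18) = 288

|M| = 288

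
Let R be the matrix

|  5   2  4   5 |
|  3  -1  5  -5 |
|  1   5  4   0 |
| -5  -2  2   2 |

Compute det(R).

|R| = -1835

Expand along row 3 (it has 1 zero):
  + (1) · M_31   where M_31 = det([2 4 5; -1 5 -5; -2 2 2]) = 128
  − (5) · M_32   where M_32 = det([5 4 5; 3 5 -5; -5 2 2]) = 331
  + (4) · M_33   where M_33 = det([5 2 5; 3 -1 -5; -5 -2 2]) = -77
det = (+1)·(1)·(128) + (-1)·(5)·(331) + (+1)·(4)·(-77) = -1835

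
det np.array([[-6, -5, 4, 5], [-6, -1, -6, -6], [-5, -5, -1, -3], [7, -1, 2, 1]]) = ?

The determinant is 523.

Expand along row 1:
  + (-6) · M_11   where M_11 = det([-1 -6 -6; -5 -1 -3; -1 2 1]) = 13
  − (-5) · M_12   where M_12 = det([-6 -6 -6; -5 -1 -3; 7 2 1]) = 84
  + (4) · M_13   where M_13 = det([-6 -1 -6; -5 -5 -3; 7 -1 1]) = -176
  − (5) · M_14   where M_14 = det([-6 -1 -6; -5 -5 -1; 7 -1 2]) = -177
det = (+1)·(-6)·(13) + (-1)·(-5)·(84) + (+1)·(4)·(-176) + (-1)·(5)·(-177) = 523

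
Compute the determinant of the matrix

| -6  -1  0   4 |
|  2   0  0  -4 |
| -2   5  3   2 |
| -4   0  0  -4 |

-72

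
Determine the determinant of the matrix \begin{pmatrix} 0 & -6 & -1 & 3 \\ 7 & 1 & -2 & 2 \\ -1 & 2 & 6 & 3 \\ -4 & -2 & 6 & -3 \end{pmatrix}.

The determinant is -1511.

Expand along row 1 (it has 1 zero):
  − (-6) · M_12   where M_12 = det([7 -2 2; -1 6 3; -4 6 -3]) = -186
  + (-1) · M_13   where M_13 = det([7 1 2; -1 2 3; -4 -2 -3]) = 5
  − (3) · M_14   where M_14 = det([7 1 -2; -1 2 6; -4 -2 6]) = 130
det = (-1)·(-6)·(-186) + (+1)·(-1)·(5) + (-1)·(3)·(130) = -1511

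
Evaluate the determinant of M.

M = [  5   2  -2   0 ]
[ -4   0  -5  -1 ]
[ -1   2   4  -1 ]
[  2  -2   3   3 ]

The determinant is 166.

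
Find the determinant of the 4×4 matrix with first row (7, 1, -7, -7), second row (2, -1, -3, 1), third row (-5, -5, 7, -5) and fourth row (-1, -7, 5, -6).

The determinant is -576.

Expand along row 1:
  + (7) · M_11   where M_11 = det([-1 -3 1; -5 7 -5; -7 5 -6]) = 26
  − (1) · M_12   where M_12 = det([2 -3 1; -5 7 -5; -1 5 -6]) = 23
  + (-7) · M_13   where M_13 = det([2 -1 1; -5 -5 -5; -1 -7 -6]) = 45
  − (-7) · M_14   where M_14 = det([2 -1 -3; -5 -5 7; -1 -7 5]) = -60
det = (+1)·(7)·(26) + (-1)·(1)·(23) + (+1)·(-7)·(45) + (-1)·(-7)·(-60) = -576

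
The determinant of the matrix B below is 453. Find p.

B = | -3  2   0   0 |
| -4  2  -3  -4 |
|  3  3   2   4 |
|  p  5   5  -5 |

p = -9

Expanding along the row containing p, det(B) is linear in p: det(B) = (8)·p + (525).
Set (8)·p + (525) = 453  ⇒  (8)·p = -72  ⇒  p = -9.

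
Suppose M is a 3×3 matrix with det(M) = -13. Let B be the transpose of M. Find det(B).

The determinant is -13.

det(Mᵀ) = det(M).
det(B) = (1)·(-13) = -13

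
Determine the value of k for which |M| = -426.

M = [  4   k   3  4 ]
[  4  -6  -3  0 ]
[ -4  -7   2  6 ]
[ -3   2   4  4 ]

k = -5

Expanding along the column containing k, det(M) is linear in k: det(M) = (58)·k + (-136).
Set (58)·k + (-136) = -426  ⇒  (58)·k = -290  ⇒  k = -5.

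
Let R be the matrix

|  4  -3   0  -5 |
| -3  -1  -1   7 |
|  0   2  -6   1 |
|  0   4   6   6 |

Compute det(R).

|R| = 1046

Expand along column 1 (it has 2 zeros):
  + (4) · M_11   where M_11 = det([-1 -1 7; 2 -6 1; 4 6 6]) = 302
  − (-3) · M_21   where M_21 = det([-3 0 -5; 2 -6 1; 4 6 6]) = -54
det = (+1)·(4)·(302) + (-1)·(-3)·(-54) = 1046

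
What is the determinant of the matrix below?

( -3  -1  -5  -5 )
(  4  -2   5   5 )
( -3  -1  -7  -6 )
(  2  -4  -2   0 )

Expand along row 4 (it has 1 zero):
  − (2) · M_41   where M_41 = det([-1 -5 -5; -2 5 5; -1 -7 -6]) = -15
  + (-4) · M_42   where M_42 = det([-3 -5 -5; 4 5 5; -3 -7 -6]) = 5
  − (-2) · M_43   where M_43 = det([-3 -1 -5; 4 -2 5; -3 -1 -6]) = -10
det = (-1)·(2)·(-15) + (+1)·(-4)·(5) + (-1)·(-2)·(-10) = -10

The determinant is -10.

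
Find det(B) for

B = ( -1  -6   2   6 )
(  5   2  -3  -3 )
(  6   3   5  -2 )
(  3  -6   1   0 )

|B| = -1321

Expand along row 4 (it has 1 zero):
  − (3) · M_41   where M_41 = det([-6 2 6; 2 -3 -3; 3 5 -2]) = -22
  + (-6) · M_42   where M_42 = det([-1 2 6; 5 -3 -3; 6 5 -2]) = 221
  − (1) · M_43   where M_43 = det([-1 -6 6; 5 2 -3; 6 3 -2]) = 61
det = (-1)·(3)·(-22) + (+1)·(-6)·(221) + (-1)·(1)·(61) = -1321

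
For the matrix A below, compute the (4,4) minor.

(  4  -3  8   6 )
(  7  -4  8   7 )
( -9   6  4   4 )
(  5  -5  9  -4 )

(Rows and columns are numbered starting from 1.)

The minor is 92.

Delete row 4 and column 4; the remaining 3×3 submatrix is [4 -3 8; 7 -4 8; -9 6 4].
Its determinant is 92.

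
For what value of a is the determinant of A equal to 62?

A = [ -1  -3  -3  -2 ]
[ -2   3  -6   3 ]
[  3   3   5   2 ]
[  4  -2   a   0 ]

Expanding along the column containing a, det(A) is linear in a: det(A) = (6)·a + (32).
Set (6)·a + (32) = 62  ⇒  (6)·a = 30  ⇒  a = 5.

a = 5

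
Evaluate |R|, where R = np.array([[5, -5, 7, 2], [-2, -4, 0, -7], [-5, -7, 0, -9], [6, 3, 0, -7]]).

The determinant is 105.

Expand along column 3 (it has 3 zeros):
  + (7) · M_13   where M_13 = det([-2 -4 -7; -5 -7 -9; 6 3 -7]) = 15
det = (+1)·(7)·(15) = 105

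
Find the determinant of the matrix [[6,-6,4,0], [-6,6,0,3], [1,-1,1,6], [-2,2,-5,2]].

0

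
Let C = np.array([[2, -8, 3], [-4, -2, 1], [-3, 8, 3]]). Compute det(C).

|C| = -214

Expand along row 1:
  + 2 · |-2 1; 8 3| = 2·(-6 − 8) = -28
  − (-8) · |-4 1; -3 3| = −(-8)·(-12 − (-3)) = -72
  + 3 · |-4 -2; -3 8| = 3·(-32 − 6) = -114
Sum: (-28) + (-72) + (-114) = -214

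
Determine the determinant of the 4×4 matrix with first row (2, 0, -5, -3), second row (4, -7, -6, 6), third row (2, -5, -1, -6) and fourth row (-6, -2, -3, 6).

3204

Expand along row 1 (it has 1 zero):
  + (2) · M_11   where M_11 = det([-7 -6 6; -5 -1 -6; -2 -3 6]) = -6
  + (-5) · M_13   where M_13 = det([4 -7 6; 2 -5 -6; -6 -2 6]) = -540
  − (-3) · M_14   where M_14 = det([4 -7 -6; 2 -5 -1; -6 -2 -3]) = 172
det = (+1)·(2)·(-6) + (+1)·(-5)·(-540) + (-1)·(-3)·(172) = 3204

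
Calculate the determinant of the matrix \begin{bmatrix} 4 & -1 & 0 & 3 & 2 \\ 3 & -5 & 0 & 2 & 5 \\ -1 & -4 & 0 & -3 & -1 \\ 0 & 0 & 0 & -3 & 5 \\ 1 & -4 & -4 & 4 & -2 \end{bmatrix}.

Expand along column 3 (it has 4 zeros):
  + (-4) · M_53   where M_53 = det([4 -1 3 2; 3 -5 2 5; -1 -4 -3 -1; 0 0 -3 5]) = 374
det = (+1)·(-4)·(374) = -1496

-1496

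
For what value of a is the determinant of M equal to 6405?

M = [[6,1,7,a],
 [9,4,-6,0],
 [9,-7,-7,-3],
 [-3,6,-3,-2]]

Expanding along the row containing a, det(M) is linear in a: det(M) = (-561)·a + (4161).
Set (-561)·a + (4161) = 6405  ⇒  (-561)·a = 2244  ⇒  a = -4.

-4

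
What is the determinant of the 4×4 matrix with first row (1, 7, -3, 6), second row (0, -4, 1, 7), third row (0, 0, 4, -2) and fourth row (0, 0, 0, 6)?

The matrix is upper triangular, so the determinant is the product of the diagonal entries:
det = (1) · (-4) · (4) · (6) = -96

The determinant is -96.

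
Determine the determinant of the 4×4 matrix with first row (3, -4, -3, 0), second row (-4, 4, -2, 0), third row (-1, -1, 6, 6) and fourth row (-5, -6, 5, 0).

Expand along column 4 (it has 3 zeros):
  − (6) · M_34   where M_34 = det([3 -4 -3; -4 4 -2; -5 -6 5]) = -228
det = (-1)·(6)·(-228) = 1368

1368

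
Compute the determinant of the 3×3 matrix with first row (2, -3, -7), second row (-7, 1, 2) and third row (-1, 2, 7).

-44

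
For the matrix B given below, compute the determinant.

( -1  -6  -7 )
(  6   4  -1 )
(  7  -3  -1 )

|B| = 335

Expand along row 1:
  + (-1) · |4 -1; -3 -1| = (-1)·(-4 − 3) = 7
  − (-6) · |6 -1; 7 -1| = −(-6)·(-6 − (-7)) = 6
  + (-7) · |6 4; 7 -3| = (-7)·(-18 − 28) = 322
Sum: (7) + (6) + (322) = 335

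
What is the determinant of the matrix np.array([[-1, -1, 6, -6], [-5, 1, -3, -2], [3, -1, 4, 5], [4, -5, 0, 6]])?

-867

Expand along row 4 (it has 1 zero):
  − (4) · M_41   where M_41 = det([-1 6 -6; 1 -3 -2; -1 4 5]) = -17
  + (-5) · M_42   where M_42 = det([-1 6 -6; -5 -3 -2; 3 4 5]) = 187
  + (6) · M_44   where M_44 = det([-1 -1 6; -5 1 -3; 3 -1 4]) = 0
det = (-1)·(4)·(-17) + (+1)·(-5)·(187) + (+1)·(6)·(0) = -867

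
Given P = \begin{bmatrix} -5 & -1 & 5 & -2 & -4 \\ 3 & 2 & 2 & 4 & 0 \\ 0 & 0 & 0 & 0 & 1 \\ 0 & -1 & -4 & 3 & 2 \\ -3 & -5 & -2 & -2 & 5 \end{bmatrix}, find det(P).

det(P) = 399

Expand along row 3 (it has 4 zeros):
  + (1) · M_35   where M_35 = det([-5 -1 5 -2; 3 2 2 4; 0 -1 -4 3; -3 -5 -2 -2]) = 399
det = (+1)·(1)·(399) = 399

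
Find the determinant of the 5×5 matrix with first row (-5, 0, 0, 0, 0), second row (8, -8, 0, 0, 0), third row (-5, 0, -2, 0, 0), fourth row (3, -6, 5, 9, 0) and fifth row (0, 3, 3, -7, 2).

-1440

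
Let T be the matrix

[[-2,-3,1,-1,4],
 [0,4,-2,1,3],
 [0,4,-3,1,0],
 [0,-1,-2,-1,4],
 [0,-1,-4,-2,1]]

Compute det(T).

80

Expand along column 1 (it has 4 zeros):
  + (-2) · M_11   where M_11 = det([4 -2 1 3; 4 -3 1 0; -1 -2 -1 4; -1 -4 -2 1]) = -40
det = (+1)·(-2)·(-40) = 80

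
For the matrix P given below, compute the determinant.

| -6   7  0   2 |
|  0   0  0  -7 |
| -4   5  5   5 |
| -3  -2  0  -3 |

det(P) = 1155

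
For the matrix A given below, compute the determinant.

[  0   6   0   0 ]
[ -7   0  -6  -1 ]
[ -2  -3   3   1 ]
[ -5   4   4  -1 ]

Expand along row 1 (it has 3 zeros):
  − (6) · M_12   where M_12 = det([-7 -6 -1; -2 3 1; -5 4 -1]) = 84
det = (-1)·(6)·(84) = -504

|A| = -504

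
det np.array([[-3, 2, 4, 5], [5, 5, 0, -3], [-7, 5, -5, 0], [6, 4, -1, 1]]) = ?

Expand along row 2 (it has 1 zero):
  − (5) · M_21   where M_21 = det([2 4 5; 5 -5 0; 4 -1 1]) = 45
  + (5) · M_22   where M_22 = det([-3 4 5; -7 -5 0; 6 -1 1]) = 228
  + (-3) · M_24   where M_24 = det([-3 2 4; -7 5 -5; 6 4 -1]) = -351
det = (-1)·(5)·(45) + (+1)·(5)·(228) + (+1)·(-3)·(-351) = 1968

The determinant is 1968.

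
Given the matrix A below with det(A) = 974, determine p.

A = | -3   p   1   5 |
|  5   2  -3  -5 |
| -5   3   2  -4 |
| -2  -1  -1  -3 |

Expanding along the row containing p, det(A) is linear in p: det(A) = (74)·p + (308).
Set (74)·p + (308) = 974  ⇒  (74)·p = 666  ⇒  p = 9.

p = 9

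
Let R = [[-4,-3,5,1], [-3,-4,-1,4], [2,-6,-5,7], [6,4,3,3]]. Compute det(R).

Expand along row 1:
  + (-4) · M_11   where M_11 = det([-4 -1 4; -6 -5 7; 4 3 3]) = 106
  − (-3) · M_12   where M_12 = det([-3 -1 4; 2 -5 7; 6 3 3]) = 216
  + (5) · M_13   where M_13 = det([-3 -4 4; 2 -6 7; 6 4 3]) = 170
  − (1) · M_14   where M_14 = det([-3 -4 -1; 2 -6 -5; 6 4 3]) = 94
det = (+1)·(-4)·(106) + (-1)·(-3)·(216) + (+1)·(5)·(170) + (-1)·(1)·(94) = 980

The determinant is 980.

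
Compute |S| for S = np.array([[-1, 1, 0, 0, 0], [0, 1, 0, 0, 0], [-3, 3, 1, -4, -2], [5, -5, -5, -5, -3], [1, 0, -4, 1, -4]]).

S is block lower-triangular with a 2×2 block and a 3×3 block on the diagonal, so its determinant equals the product of the determinants of the diagonal blocks.
det of the 2×2 block = -1
det of the 3×3 block = 105
det = (-1)·(105) = -105

-105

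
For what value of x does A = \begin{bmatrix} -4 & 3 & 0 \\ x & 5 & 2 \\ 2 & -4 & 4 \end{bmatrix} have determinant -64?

-3

Expanding along the column containing x, det(A) is linear in x: det(A) = (-12)·x + (-100).
Set (-12)·x + (-100) = -64  ⇒  (-12)·x = 36  ⇒  x = -3.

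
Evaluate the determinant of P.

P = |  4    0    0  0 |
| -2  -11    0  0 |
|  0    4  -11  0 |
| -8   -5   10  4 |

1936

P is lower triangular, so det(P) is the product of the diagonal entries:
det = (4) · (-11) · (-11) · (4) = 1936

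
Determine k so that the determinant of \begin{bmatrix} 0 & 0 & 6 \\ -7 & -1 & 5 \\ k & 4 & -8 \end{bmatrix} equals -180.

k = -2

Expanding along the row containing k, det(A) is linear in k: det(A) = (6)·k + (-168).
Set (6)·k + (-168) = -180  ⇒  (6)·k = -12  ⇒  k = -2.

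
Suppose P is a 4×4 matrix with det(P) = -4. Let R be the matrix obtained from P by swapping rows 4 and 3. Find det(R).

Swapping two rows multiplies the determinant by −1.
det(R) = (-1)·(-4) = 4

The determinant is 4.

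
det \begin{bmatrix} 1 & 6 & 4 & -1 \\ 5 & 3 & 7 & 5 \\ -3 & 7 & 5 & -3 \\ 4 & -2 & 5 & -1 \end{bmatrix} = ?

1022

Expand along row 1:
  + (1) · M_11   where M_11 = det([3 7 5; 7 5 -3; -2 5 -1]) = 346
  − (6) · M_12   where M_12 = det([5 7 5; -3 5 -3; 4 5 -1]) = -230
  + (4) · M_13   where M_13 = det([5 3 5; -3 7 -3; 4 -2 -1]) = -220
  − (-1) · M_14   where M_14 = det([5 3 7; -3 7 5; 4 -2 5]) = 176
det = (+1)·(1)·(346) + (-1)·(6)·(-230) + (+1)·(4)·(-220) + (-1)·(-1)·(176) = 1022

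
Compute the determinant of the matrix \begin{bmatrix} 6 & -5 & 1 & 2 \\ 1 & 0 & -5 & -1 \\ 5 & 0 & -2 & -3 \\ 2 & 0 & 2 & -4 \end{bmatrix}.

The determinant is -350.

Expand along column 2 (it has 3 zeros):
  − (-5) · M_12   where M_12 = det([1 -5 -1; 5 -2 -3; 2 2 -4]) = -70
det = (-1)·(-5)·(-70) = -350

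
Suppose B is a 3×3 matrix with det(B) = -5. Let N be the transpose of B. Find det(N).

|N| = -5

det(Bᵀ) = det(B).
det(N) = (1)·(-5) = -5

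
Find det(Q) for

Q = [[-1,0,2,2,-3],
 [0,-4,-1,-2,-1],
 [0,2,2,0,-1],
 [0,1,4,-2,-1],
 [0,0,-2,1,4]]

Expand along column 1 (it has 4 zeros):
  + (-1) · M_11   where M_11 = det([-4 -1 -2 -1; 2 2 0 -1; 1 4 -2 -1; 0 -2 1 4]) = -5
det = (+1)·(-1)·(-5) = 5

det(Q) = 5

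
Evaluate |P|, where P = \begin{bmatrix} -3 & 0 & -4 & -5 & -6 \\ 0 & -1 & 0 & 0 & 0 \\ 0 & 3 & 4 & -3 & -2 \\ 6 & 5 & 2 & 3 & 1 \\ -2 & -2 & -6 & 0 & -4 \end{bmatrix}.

Expand along row 2 (it has 4 zeros):
  + (-1) · M_22   where M_22 = det([-3 -4 -5 -6; 0 4 -3 -2; 6 2 3 1; -2 -6 0 -4]) = -370
det = (+1)·(-1)·(-370) = 370

The determinant is 370.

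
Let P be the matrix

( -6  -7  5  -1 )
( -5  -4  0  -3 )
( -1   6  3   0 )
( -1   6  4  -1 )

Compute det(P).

|P| = 298

Expand along row 2 (it has 1 zero):
  − (-5) · M_21   where M_21 = det([-7 5 -1; 6 3 0; 6 4 -1]) = 45
  + (-4) · M_22   where M_22 = det([-6 5 -1; -1 3 0; -1 4 -1]) = 14
  + (-3) · M_24   where M_24 = det([-6 -7 5; -1 6 3; -1 6 4]) = -43
det = (-1)·(-5)·(45) + (+1)·(-4)·(14) + (+1)·(-3)·(-43) = 298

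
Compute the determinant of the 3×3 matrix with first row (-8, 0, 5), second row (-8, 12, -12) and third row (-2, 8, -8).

-200

Expand along column 2:
  + 12 · |-8 5; -2 -8| = 12·(64 − (-10)) = 888
  − 8 · |-8 5; -8 -12| = −8·(96 − (-40)) = -1088
Sum: (888) + (-1088) = -200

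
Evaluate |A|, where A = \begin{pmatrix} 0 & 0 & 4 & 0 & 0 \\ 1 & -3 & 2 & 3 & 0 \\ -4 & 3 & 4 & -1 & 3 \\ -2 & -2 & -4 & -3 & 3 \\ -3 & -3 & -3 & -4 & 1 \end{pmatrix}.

-848

Expand along row 1 (it has 4 zeros):
  + (4) · M_13   where M_13 = det([1 -3 3 0; -4 3 -1 3; -2 -2 -3 3; -3 -3 -4 1]) = -212
det = (+1)·(4)·(-212) = -848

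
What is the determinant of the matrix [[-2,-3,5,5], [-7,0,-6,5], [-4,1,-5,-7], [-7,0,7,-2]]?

-2268

Expand along column 2 (it has 2 zeros):
  − (-3) · M_12   where M_12 = det([-7 -6 5; -4 -5 -7; -7 7 -2]) = -974
  − (1) · M_32   where M_32 = det([-2 5 5; -7 -6 5; -7 7 -2]) = -654
det = (-1)·(-3)·(-974) + (-1)·(1)·(-654) = -2268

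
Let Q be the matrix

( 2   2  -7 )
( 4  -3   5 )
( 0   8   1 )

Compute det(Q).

Expand along row 3:
  − 8 · |2 -7; 4 5| = −8·(10 − (-28)) = -304
  + 1 · |2 2; 4 -3| = 1·(-6 − 8) = -14
Sum: (-304) + (-14) = -318

|Q| = -318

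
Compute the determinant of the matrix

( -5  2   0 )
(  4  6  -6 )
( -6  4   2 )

Expand along column 3:
  − (-6) · |-5 2; -6 4| = −(-6)·(-20 − (-12)) = -48
  + 2 · |-5 2; 4 6| = 2·(-30 − 8) = -76
Sum: (-48) + (-76) = -124

-124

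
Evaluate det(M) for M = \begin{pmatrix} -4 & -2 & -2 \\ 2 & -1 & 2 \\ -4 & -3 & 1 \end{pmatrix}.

Expand along column 1:
  + (-4) · |-1 2; -3 1| = (-4)·(-1 − (-6)) = -20
  − 2 · |-2 -2; -3 1| = −2·(-2 − 6) = 16
  + (-4) · |-2 -2; -1 2| = (-4)·(-4 − 2) = 24
Sum: (-20) + (16) + (24) = 20

det(M) = 20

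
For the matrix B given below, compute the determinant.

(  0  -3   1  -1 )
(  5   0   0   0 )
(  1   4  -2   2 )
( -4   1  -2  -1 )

The determinant is 30.

Expand along row 2 (it has 3 zeros):
  − (5) · M_21   where M_21 = det([-3 1 -1; 4 -2 2; 1 -2 -1]) = -6
det = (-1)·(5)·(-6) = 30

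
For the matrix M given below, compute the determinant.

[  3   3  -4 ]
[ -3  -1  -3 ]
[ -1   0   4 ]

The determinant is 37.

Expand along column 2:
  − 3 · |-3 -3; -1 4| = −3·(-12 − 3) = 45
  + (-1) · |3 -4; -1 4| = (-1)·(12 − 4) = -8
Sum: (45) + (-8) = 37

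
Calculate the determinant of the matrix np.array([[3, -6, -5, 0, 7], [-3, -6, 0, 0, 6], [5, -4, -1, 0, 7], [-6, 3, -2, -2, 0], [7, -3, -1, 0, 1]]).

Expand along column 4 (it has 4 zeros):
  + (-2) · M_44   where M_44 = det([3 -6 -5 7; -3 -6 0 6; 5 -4 -1 7; 7 -3 -1 1]) = 996
det = (+1)·(-2)·(996) = -1992

-1992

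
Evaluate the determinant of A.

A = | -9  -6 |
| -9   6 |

det(A) = (-9)·6 − (-6)·(-9) = -54 − 54 = -108

|A| = -108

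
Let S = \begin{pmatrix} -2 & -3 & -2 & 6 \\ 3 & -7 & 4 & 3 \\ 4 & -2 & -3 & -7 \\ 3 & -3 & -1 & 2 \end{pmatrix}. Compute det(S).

Expand along row 1:
  + (-2) · M_11   where M_11 = det([-7 4 3; -2 -3 -7; -3 -1 2]) = 170
  − (-3) · M_12   where M_12 = det([3 4 3; 4 -3 -7; 3 -1 2]) = -140
  + (-2) · M_13   where M_13 = det([3 -7 3; 4 -2 -7; 3 -3 2]) = 110
  − (6) · M_14   where M_14 = det([3 -7 4; 4 -2 -3; 3 -3 -1]) = -10
det = (+1)·(-2)·(170) + (-1)·(-3)·(-140) + (+1)·(-2)·(110) + (-1)·(6)·(-10) = -920

|S| = -920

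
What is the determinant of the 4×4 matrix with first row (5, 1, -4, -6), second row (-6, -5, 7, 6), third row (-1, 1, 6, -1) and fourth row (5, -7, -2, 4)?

-1274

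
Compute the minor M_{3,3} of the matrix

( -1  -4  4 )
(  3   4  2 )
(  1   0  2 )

Delete row 3 and column 3; the remaining 2×2 submatrix is [-1 -4; 3 4].
Its determinant is (-1)·4 − (-4)·3 = 8.

8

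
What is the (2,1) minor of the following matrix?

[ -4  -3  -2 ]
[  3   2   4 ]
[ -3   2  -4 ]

Delete row 2 and column 1; the remaining 2×2 submatrix is [-3 -2; 2 -4].
Its determinant is (-3)·(-4) − (-2)·2 = 16.

16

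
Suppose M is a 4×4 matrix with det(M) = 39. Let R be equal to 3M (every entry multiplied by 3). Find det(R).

The determinant is 3159.

For a 4×4 matrix, det(3M) = 3^4·det(M) = 81·det(M).
det(R) = (81)·(39) = 3159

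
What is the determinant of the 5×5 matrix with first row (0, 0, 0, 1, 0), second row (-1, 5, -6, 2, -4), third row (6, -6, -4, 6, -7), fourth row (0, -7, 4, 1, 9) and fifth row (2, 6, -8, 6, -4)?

Expand along row 1 (it has 4 zeros):
  − (1) · M_14   where M_14 = det([-1 5 -6 -4; 6 -6 -4 -7; 0 -7 4 9; 2 6 -8 -4]) = 1588
det = (-1)·(1)·(1588) = -1588

-1588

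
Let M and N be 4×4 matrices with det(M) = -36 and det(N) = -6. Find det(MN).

The determinant is 216.

det(MN) = det(M)·det(N) = (-36)·(-6) = 216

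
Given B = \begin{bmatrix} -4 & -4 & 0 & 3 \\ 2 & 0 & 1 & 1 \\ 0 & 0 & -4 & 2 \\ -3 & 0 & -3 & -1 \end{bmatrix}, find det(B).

det(B) = 8

Expand along column 2 (it has 3 zeros):
  − (-4) · M_12   where M_12 = det([2 1 1; 0 -4 2; -3 -3 -1]) = 2
det = (-1)·(-4)·(2) = 8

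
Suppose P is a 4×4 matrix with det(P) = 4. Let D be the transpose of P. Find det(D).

det(Pᵀ) = det(P).
det(D) = (1)·(4) = 4

det(D) = 4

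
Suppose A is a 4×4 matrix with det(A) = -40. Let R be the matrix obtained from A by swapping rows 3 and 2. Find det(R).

Swapping two rows multiplies the determinant by −1.
det(R) = (-1)·(-40) = 40

The determinant is 40.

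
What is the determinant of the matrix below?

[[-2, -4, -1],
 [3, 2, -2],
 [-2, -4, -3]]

-16

Expand along column 1:
  + (-2) · |2 -2; -4 -3| = (-2)·(-6 − 8) = 28
  − 3 · |-4 -1; -4 -3| = −3·(12 − 4) = -24
  + (-2) · |-4 -1; 2 -2| = (-2)·(8 − (-2)) = -20
Sum: (28) + (-24) + (-20) = -16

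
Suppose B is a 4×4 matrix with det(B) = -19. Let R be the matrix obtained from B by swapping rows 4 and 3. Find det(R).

Swapping two rows multiplies the determinant by −1.
det(R) = (-1)·(-19) = 19

|R| = 19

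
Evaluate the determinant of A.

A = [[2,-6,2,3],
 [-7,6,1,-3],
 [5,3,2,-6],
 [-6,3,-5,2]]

252

Expand along row 1:
  + (2) · M_11   where M_11 = det([6 1 -3; 3 2 -6; 3 -5 2]) = -117
  − (-6) · M_12   where M_12 = det([-7 1 -3; 5 2 -6; -6 -5 2]) = 247
  + (2) · M_13   where M_13 = det([-7 6 -3; 5 3 -6; -6 3 2]) = -111
  − (3) · M_14   where M_14 = det([-7 6 1; 5 3 2; -6 3 -5]) = 258
det = (+1)·(2)·(-117) + (-1)·(-6)·(247) + (+1)·(2)·(-111) + (-1)·(3)·(258) = 252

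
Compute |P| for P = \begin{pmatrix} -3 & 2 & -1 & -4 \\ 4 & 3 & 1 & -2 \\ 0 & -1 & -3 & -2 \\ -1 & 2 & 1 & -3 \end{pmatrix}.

|P| = -76

Expand along row 3 (it has 1 zero):
  − (-1) · M_32   where M_32 = det([-3 -1 -4; 4 1 -2; -1 1 -3]) = -31
  + (-3) · M_33   where M_33 = det([-3 2 -4; 4 3 -2; -1 2 -3]) = -1
  − (-2) · M_34   where M_34 = det([-3 2 -1; 4 3 1; -1 2 1]) = -24
det = (-1)·(-1)·(-31) + (+1)·(-3)·(-1) + (-1)·(-2)·(-24) = -76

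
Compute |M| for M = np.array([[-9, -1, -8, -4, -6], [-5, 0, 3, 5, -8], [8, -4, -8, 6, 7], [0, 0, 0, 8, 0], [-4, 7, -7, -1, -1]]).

33216

Expand along row 4 (it has 4 zeros):
  + (8) · M_44   where M_44 = det([-9 -1 -8 -6; -5 0 3 -8; 8 -4 -8 7; -4 7 -7 -1]) = 4152
det = (+1)·(8)·(4152) = 33216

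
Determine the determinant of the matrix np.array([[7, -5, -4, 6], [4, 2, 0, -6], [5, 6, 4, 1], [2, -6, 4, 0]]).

Expand along row 2 (it has 1 zero):
  − (4) · M_21   where M_21 = det([-5 -4 6; 6 4 1; -6 4 0]) = 332
  + (2) · M_22   where M_22 = det([7 -4 6; 5 4 1; 2 4 0]) = 36
  + (-6) · M_24   where M_24 = det([7 -5 -4; 5 6 4; 2 -6 4]) = 564
det = (-1)·(4)·(332) + (+1)·(2)·(36) + (+1)·(-6)·(564) = -4640

-4640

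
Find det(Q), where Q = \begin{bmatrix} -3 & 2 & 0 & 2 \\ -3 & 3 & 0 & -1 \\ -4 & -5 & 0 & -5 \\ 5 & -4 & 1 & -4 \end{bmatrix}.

-92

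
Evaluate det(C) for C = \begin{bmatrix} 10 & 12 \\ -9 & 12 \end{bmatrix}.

|C| = 228

det(C) = 10·12 − 12·(-9) = 120 − (-108) = 228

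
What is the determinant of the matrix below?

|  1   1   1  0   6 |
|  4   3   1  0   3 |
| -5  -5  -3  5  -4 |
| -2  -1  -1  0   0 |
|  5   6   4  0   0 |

Expand along column 4 (it has 4 zeros):
  − (5) · M_34   where M_34 = det([1 1 1 6; 4 3 1 3; -2 -1 -1 0; 5 6 4 0]) = -66
det = (-1)·(5)·(-66) = 330

330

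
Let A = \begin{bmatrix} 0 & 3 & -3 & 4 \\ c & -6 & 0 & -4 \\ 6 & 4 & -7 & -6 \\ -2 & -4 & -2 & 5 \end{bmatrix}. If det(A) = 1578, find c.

Expanding along the row containing c, det(A) is linear in c: det(A) = (297)·c + (-204).
Set (297)·c + (-204) = 1578  ⇒  (297)·c = 1782  ⇒  c = 6.

c = 6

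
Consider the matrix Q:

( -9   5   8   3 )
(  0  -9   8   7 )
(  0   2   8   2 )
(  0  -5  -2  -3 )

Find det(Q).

Expand along column 1 (it has 3 zeros):
  + (-9) · M_11   where M_11 = det([-9 8 7; 2 8 2; -5 -2 -3]) = 400
det = (+1)·(-9)·(400) = -3600

-3600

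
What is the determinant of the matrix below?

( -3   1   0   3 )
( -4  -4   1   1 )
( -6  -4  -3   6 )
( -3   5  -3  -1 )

534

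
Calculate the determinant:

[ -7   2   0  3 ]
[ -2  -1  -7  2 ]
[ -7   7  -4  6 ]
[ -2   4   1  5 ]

-876

Expand along row 1 (it has 1 zero):
  + (-7) · M_11   where M_11 = det([-1 -7 2; 7 -4 6; 4 1 5]) = 149
  − (2) · M_12   where M_12 = det([-2 -7 2; -7 -4 6; -2 1 5]) = -139
  − (3) · M_14   where M_14 = det([-2 -1 -7; -7 7 -4; -2 4 1]) = 37
det = (+1)·(-7)·(149) + (-1)·(2)·(-139) + (-1)·(3)·(37) = -876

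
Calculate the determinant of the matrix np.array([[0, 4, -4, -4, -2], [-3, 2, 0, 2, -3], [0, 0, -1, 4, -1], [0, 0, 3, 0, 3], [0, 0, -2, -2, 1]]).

The matrix is block upper-triangular with a 2×2 block and a 3×3 block on the diagonal, so its determinant equals the product of the determinants of the diagonal blocks.
det of the 2×2 block = 12
det of the 3×3 block = -36
det = (12)·(-36) = -432

-432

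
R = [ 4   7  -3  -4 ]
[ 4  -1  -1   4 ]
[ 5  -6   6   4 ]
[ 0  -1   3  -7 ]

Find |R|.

1046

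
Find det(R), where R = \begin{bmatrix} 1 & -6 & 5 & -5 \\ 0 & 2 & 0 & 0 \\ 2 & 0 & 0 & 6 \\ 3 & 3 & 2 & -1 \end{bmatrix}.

136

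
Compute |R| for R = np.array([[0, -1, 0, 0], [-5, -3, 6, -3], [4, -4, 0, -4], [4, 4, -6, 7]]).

Expand along row 1 (it has 3 zeros):
  − (-1) · M_12   where M_12 = det([-5 6 -3; 4 0 -4; 4 -6 7]) = -72
det = (-1)·(-1)·(-72) = -72

-72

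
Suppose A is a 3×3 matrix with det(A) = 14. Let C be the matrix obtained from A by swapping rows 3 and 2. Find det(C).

Swapping two rows multiplies the determinant by −1.
det(C) = (-1)·(14) = -14

det(C) = -14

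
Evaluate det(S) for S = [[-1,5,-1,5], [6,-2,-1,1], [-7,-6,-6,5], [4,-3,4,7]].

|S| = 3950

Expand along row 1:
  + (-1) · M_11   where M_11 = det([-2 -1 1; -6 -6 5; -3 4 7]) = 55
  − (5) · M_12   where M_12 = det([6 -1 1; -7 -6 5; 4 4 7]) = -445
  + (-1) · M_13   where M_13 = det([6 -2 1; -7 -6 5; 4 -3 7]) = -255
  − (5) · M_14   where M_14 = det([6 -2 -1; -7 -6 -6; 4 -3 4]) = -305
det = (+1)·(-1)·(55) + (-1)·(5)·(-445) + (+1)·(-1)·(-255) + (-1)·(5)·(-305) = 3950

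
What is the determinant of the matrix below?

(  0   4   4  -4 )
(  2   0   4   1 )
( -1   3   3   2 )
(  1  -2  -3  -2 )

Expand along row 1 (it has 1 zero):
  − (4) · M_12   where M_12 = det([2 4 1; -1 3 2; 1 -3 -2]) = 0
  + (4) · M_13   where M_13 = det([2 0 1; -1 3 2; 1 -2 -2]) = -5
  − (-4) · M_14   where M_14 = det([2 0 4; -1 3 3; 1 -2 -3]) = -10
det = (-1)·(4)·(0) + (+1)·(4)·(-5) + (-1)·(-4)·(-10) = -60

-60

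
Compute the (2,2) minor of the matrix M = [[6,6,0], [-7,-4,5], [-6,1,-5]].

Delete row 2 and column 2; the remaining 2×2 submatrix is [6 0; -6 -5].
Its determinant is 6·(-5) − 0·(-6) = -30.

-30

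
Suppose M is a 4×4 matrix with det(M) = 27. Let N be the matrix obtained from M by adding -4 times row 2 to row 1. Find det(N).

Adding a multiple of one row to another leaves the determinant unchanged.
det(N) = (1)·(27) = 27

27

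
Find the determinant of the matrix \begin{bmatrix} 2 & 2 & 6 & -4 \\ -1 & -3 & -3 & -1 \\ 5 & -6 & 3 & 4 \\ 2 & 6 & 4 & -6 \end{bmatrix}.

The determinant is -628.

Expand along row 1:
  + (2) · M_11   where M_11 = det([-3 -3 -1; -6 3 4; 6 4 -6]) = 180
  − (2) · M_12   where M_12 = det([-1 -3 -1; 5 3 4; 2 4 -6]) = -94
  + (6) · M_13   where M_13 = det([-1 -3 -1; 5 -6 4; 2 6 -6]) = -168
  − (-4) · M_14   where M_14 = det([-1 -3 -3; 5 -6 3; 2 6 4]) = -42
det = (+1)·(2)·(180) + (-1)·(2)·(-94) + (+1)·(6)·(-168) + (-1)·(-4)·(-42) = -628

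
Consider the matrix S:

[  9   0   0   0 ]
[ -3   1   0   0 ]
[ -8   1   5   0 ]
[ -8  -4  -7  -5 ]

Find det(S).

det(S) = -225

S is lower triangular, so det(S) is the product of the diagonal entries:
det = (9) · (1) · (5) · (-5) = -225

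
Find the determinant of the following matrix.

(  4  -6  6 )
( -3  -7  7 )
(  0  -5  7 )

The determinant is -92.

Expand along row 3:
  − (-5) · |4 6; -3 7| = −(-5)·(28 − (-18)) = 230
  + 7 · |4 -6; -3 -7| = 7·(-28 − 18) = -322
Sum: (230) + (-322) = -92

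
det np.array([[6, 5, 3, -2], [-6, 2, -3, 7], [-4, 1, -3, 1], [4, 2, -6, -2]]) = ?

-1164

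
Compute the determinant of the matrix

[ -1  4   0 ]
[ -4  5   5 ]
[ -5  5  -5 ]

Expand along column 3:
  − 5 · |-1 4; -5 5| = −5·(-5 − (-20)) = -75
  + (-5) · |-1 4; -4 5| = (-5)·(-5 − (-16)) = -55
Sum: (-75) + (-55) = -130

-130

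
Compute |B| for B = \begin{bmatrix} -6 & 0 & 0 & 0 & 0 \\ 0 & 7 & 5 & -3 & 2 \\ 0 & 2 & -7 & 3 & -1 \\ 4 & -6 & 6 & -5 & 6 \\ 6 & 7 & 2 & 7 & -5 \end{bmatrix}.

|B| = -11172

Expand along row 1 (it has 4 zeros):
  + (-6) · M_11   where M_11 = det([7 5 -3 2; 2 -7 3 -1; -6 6 -5 6; 7 2 7 -5]) = 1862
det = (+1)·(-6)·(1862) = -11172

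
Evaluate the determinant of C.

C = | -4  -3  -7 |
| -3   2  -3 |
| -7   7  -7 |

21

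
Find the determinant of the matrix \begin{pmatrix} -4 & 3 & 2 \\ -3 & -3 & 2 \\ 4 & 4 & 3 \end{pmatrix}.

119

Expand along row 1:
  + (-4) · |-3 2; 4 3| = (-4)·(-9 − 8) = 68
  − 3 · |-3 2; 4 3| = −3·(-9 − 8) = 51
  + 2 · |-3 -3; 4 4| = 2·(-12 − (-12)) = 0
Sum: (68) + (51) + (0) = 119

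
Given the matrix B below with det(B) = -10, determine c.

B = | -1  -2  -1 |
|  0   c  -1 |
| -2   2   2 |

1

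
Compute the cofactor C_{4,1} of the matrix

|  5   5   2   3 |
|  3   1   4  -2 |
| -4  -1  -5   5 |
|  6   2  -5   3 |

-41

Delete row 4 and column 1; the remaining 3×3 submatrix is [5 2 3; 1 4 -2; -1 -5 5].
Its determinant is 41.
The cofactor carries sign (−1)^(4+1) = −1, so C_{4,1} = −(41) = -41.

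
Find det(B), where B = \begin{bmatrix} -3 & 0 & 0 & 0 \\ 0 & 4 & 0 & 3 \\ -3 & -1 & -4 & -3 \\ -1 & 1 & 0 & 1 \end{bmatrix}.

|B| = 12

Expand along row 1 (it has 3 zeros):
  + (-3) · M_11   where M_11 = det([4 0 3; -1 -4 -3; 1 0 1]) = -4
det = (+1)·(-3)·(-4) = 12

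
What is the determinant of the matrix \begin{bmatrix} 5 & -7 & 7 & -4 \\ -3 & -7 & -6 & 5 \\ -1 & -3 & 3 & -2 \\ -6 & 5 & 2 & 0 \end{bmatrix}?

Expand along row 4 (it has 1 zero):
  − (-6) · M_41   where M_41 = det([-7 7 -4; -7 -6 5; -3 3 -2]) = -26
  + (5) · M_42   where M_42 = det([5 7 -4; -3 -6 5; -1 3 -2]) = -32
  − (2) · M_43   where M_43 = det([5 -7 -4; -3 -7 5; -1 -3 -2]) = 214
det = (-1)·(-6)·(-26) + (+1)·(5)·(-32) + (-1)·(2)·(214) = -744

The determinant is -744.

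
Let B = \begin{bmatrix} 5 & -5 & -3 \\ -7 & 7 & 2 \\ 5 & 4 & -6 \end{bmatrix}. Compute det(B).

det(B) = 99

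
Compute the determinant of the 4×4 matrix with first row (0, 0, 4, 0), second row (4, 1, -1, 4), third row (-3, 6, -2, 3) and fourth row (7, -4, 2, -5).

Expand along row 1 (it has 3 zeros):
  + (4) · M_13   where M_13 = det([4 1 4; -3 6 3; 7 -4 -5]) = -186
det = (+1)·(4)·(-186) = -744

The determinant is -744.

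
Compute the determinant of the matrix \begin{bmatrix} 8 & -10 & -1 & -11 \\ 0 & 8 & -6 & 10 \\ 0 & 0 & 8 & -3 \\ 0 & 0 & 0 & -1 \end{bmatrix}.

The matrix is upper triangular, so the determinant is the product of the diagonal entries:
det = (8) · (8) · (8) · (-1) = -512

The determinant is -512.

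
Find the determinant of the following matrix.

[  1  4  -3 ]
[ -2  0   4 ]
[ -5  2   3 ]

Expand along column 2:
  − 4 · |-2 4; -5 3| = −4·(-6 − (-20)) = -56
  − 2 · |1 -3; -2 4| = −2·(4 − 6) = 4
Sum: (-56) + (4) = -52

-52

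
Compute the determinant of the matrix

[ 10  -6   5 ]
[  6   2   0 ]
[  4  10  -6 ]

The determinant is -76.

Expand along column 3:
  + 5 · |6 2; 4 10| = 5·(60 − 8) = 260
  + (-6) · |10 -6; 6 2| = (-6)·(20 − (-36)) = -336
Sum: (260) + (-336) = -76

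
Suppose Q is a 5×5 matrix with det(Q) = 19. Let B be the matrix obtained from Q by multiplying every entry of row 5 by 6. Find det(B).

Scaling one row by 6 multiplies the determinant by 6.
det(B) = (6)·(19) = 114

|B| = 114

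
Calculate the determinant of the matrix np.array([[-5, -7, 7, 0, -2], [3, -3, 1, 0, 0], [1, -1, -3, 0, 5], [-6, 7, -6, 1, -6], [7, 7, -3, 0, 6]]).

-1300

Expand along column 4 (it has 4 zeros):
  + (1) · M_44   where M_44 = det([-5 -7 7 -2; 3 -3 1 0; 1 -1 -3 5; 7 7 -3 6]) = -1300
det = (+1)·(1)·(-1300) = -1300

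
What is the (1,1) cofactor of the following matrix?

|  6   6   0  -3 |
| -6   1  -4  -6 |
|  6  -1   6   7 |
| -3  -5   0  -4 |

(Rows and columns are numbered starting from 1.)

-48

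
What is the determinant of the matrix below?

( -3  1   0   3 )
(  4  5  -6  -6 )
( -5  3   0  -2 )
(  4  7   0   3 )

Expand along column 3 (it has 3 zeros):
  − (-6) · M_23   where M_23 = det([-3 1 3; -5 3 -2; 4 7 3]) = -203
det = (-1)·(-6)·(-203) = -1218

-1218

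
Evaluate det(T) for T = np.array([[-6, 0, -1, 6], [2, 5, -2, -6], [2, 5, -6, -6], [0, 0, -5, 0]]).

Expand along row 4 (it has 3 zeros):
  − (-5) · M_43   where M_43 = det([-6 0 6; 2 5 -6; 2 5 -6]) = 0
det = (-1)·(-5)·(0) = 0

The determinant is 0.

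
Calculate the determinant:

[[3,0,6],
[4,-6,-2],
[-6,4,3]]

Expand along row 1:
  + 3 · |-6 -2; 4 3| = 3·(-18 − (-8)) = -30
  + 6 · |4 -6; -6 4| = 6·(16 − 36) = -120
Sum: (-30) + (-120) = -150

-150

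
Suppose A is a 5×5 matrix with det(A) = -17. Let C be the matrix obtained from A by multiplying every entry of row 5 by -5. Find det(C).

Scaling one row by -5 multiplies the determinant by -5.
det(C) = (-5)·(-17) = 85

det(C) = 85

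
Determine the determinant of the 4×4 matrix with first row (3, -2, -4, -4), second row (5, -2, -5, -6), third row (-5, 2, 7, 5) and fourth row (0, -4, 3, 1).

Expand along row 4 (it has 1 zero):
  + (-4) · M_42   where M_42 = det([3 -4 -4; 5 -5 -6; -5 7 5]) = -9
  − (3) · M_43   where M_43 = det([3 -2 -4; 5 -2 -6; -5 2 5]) = -4
  + (1) · M_44   where M_44 = det([3 -2 -4; 5 -2 -5; -5 2 7]) = 8
det = (+1)·(-4)·(-9) + (-1)·(3)·(-4) + (+1)·(1)·(8) = 56

The determinant is 56.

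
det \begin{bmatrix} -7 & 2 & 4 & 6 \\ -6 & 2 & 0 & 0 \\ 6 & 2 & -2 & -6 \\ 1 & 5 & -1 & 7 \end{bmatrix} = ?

-1160

Expand along row 2 (it has 2 zeros):
  − (-6) · M_21   where M_21 = det([2 4 6; 2 -2 -6; 5 -1 7]) = -168
  + (2) · M_22   where M_22 = det([-7 4 6; 6 -2 -6; 1 -1 7]) = -76
det = (-1)·(-6)·(-168) + (+1)·(2)·(-76) = -1160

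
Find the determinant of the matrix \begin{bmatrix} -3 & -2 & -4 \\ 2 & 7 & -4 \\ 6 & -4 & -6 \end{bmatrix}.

Expand along column 1:
  + (-3) · |7 -4; -4 -6| = (-3)·(-42 − 16) = 174
  − 2 · |-2 -4; -4 -6| = −2·(12 − 16) = 8
  + 6 · |-2 -4; 7 -4| = 6·(8 − (-28)) = 216
Sum: (174) + (8) + (216) = 398

398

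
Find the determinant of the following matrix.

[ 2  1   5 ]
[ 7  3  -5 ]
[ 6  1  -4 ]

The determinant is -71.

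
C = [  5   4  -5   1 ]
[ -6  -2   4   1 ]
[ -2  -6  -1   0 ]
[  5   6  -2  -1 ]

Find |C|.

det(C) = 68

Expand along row 3 (it has 1 zero):
  + (-2) · M_31   where M_31 = det([4 -5 1; -2 4 1; 6 -2 -1]) = -48
  − (-6) · M_32   where M_32 = det([5 -5 1; -6 4 1; 5 -2 -1]) = -13
  + (-1) · M_33   where M_33 = det([5 4 1; -6 -2 1; 5 6 -1]) = -50
det = (+1)·(-2)·(-48) + (-1)·(-6)·(-13) + (+1)·(-1)·(-50) = 68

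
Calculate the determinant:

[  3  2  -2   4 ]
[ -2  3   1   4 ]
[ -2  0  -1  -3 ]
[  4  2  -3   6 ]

The determinant is -61.

Expand along row 3 (it has 1 zero):
  + (-2) · M_31   where M_31 = det([2 -2 4; 3 1 4; 2 -3 6]) = 12
  + (-1) · M_33   where M_33 = det([3 2 4; -2 3 4; 4 2 6]) = 22
  − (-3) · M_34   where M_34 = det([3 2 -2; -2 3 1; 4 2 -3]) = -5
det = (+1)·(-2)·(12) + (+1)·(-1)·(22) + (-1)·(-3)·(-5) = -61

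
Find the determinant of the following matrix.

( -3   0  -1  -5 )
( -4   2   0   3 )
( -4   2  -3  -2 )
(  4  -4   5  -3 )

-16

Expand along row 1 (it has 1 zero):
  + (-3) · M_11   where M_11 = det([2 0 3; 2 -3 -2; -4 5 -3]) = 32
  + (-1) · M_13   where M_13 = det([-4 2 3; -4 2 -2; 4 -4 -3]) = 40
  − (-5) · M_14   where M_14 = det([-4 2 0; -4 2 -3; 4 -4 5]) = 24
det = (+1)·(-3)·(32) + (+1)·(-1)·(40) + (-1)·(-5)·(24) = -16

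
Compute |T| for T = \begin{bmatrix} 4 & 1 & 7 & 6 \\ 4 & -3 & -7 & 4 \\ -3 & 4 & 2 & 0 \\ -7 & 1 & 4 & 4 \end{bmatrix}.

Expand along row 3 (it has 1 zero):
  + (-3) · M_31   where M_31 = det([1 7 6; -3 -7 4; 1 4 4]) = 38
  − (4) · M_32   where M_32 = det([4 7 6; 4 -7 4; -7 4 4]) = -682
  + (2) · M_33   where M_33 = det([4 1 6; 4 -3 4; -7 1 4]) = -210
det = (+1)·(-3)·(38) + (-1)·(4)·(-682) + (+1)·(2)·(-210) = 2194

2194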